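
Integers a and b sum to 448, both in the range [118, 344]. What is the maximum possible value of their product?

With a + b fixed, ab peaks when the two are closest together.
Taking a = 224 and b = 224 (both in [118, 344]) gives ab = 50176.

50176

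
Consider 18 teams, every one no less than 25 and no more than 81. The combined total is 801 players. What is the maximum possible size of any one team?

To make one team as large as possible, make the other 17 as small as possible.
The other 17 contribute at least 17 × 25 = 425, leaving at most 801 − 425 = 376.
But each team is capped at 81, so the maximum is 81.
Achievable: one at 81 and the other 17 totalling 720, which fits since 17 × 25 ≤ 720 ≤ 17 × 81.

81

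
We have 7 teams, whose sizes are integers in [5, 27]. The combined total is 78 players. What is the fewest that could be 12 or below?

Let j be the number exceeding 12. Then the total is ≥ 13·j + 5·(7 − j) = 35 + 8j.
So 8j ≤ 43 and j ≤ 5; hence at least 7 − 5 = 2 are ≤ 12.
Exactly 2 works: 2 values at 5 and 5 at 13 total 75; raise one of the low values by 3 (still ≤ 12) to hit 78.

2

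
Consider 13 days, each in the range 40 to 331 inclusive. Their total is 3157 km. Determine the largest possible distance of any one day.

331

Maximizing one value means minimizing the remaining 12.
The other 12 contribute at least 12 × 40 = 480, leaving at most 3157 − 480 = 2677.
But each day is capped at 331, so the maximum is 331.
Achievable: one at 331 and the other 12 totalling 2826, which fits since 12 × 40 ≤ 2826 ≤ 12 × 331.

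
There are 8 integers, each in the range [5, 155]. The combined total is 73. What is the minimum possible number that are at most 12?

Let j be the number exceeding 12. Then the total is ≥ 13·j + 5·(8 − j) = 40 + 8j.
So 8j ≤ 33 and j ≤ 4; hence at least 8 − 4 = 4 are ≤ 12.
Exactly 4 works: 4 values at 5 and 4 at 13 total 72; raise one of the low values by 1 (still ≤ 12) to hit 73.

4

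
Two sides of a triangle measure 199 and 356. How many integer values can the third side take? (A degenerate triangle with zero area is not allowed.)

The triangle inequality gives |199 − 356| < c < 199 + 356, i.e. 157 < c < 555.
So c can be any integer from 158 to 554: 397 values.

397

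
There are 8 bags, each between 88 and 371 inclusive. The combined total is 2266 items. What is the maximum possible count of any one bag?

Maximizing one value means minimizing the remaining 7.
The other 7 contribute at least 7 × 88 = 616, leaving at most 2266 − 616 = 1650.
But each bag is capped at 371, so the maximum is 371.
Achievable: one at 371 and the other 7 totalling 1895, which fits since 7 × 88 ≤ 1895 ≤ 7 × 371.

371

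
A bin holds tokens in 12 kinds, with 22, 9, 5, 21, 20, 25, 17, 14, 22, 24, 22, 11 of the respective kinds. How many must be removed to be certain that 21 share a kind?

197

In the worst case you take as many as possible of each kind without reaching 21: 20 + 9 + 5 + 20 + 20 + 20 + 17 + 14 + 20 + 20 + 20 + 11 = 196.
The next one must give 21 of some kind, so 196 + 1 = 197.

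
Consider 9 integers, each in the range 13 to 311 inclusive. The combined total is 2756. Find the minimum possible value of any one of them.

Minimizing one value means maximizing the remaining 8.
The other 8 contribute at most 8 × 311 = 2488, leaving at least 2756 − 2488 = 268.
Since 268 ≥ 13, this is achievable: one at 268 and 8 at 311.

268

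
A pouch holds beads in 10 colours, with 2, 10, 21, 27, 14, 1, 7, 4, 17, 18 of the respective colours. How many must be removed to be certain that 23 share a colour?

117

In the worst case you take as many as possible of each colour without reaching 23: 2 + 10 + 21 + 22 + 14 + 1 + 7 + 4 + 17 + 18 = 116.
The next one must give 23 of some colour, so 116 + 1 = 117.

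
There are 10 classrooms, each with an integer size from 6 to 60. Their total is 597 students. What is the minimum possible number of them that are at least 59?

9

If only k of them are at least 59, the other 10 − k are at most 58, so the total is at most k·60 + (10 − k)·58.
This must reach 597, so k·60 + (10 − k)·58 ≥ 597, giving k ≥ 9.
Exactly 9 works: 9 values at 60 and 1 at 58 total 598; lower one of the high values by 1 (still ≥ 59) to hit 597.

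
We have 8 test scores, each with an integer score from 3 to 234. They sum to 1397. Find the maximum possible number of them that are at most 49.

Each value at 49 or below falls at least 234 − 49 = 185 short of the ceiling 234.
The ceiling total is 8 × 234 = 1872, and we need 1397, so at most ⌊(1872 − 1397)/185⌋ = 2 can be that low.
k = 2 is achieved by 2 values at 49 and 6 at 234, total 1502; lower one of the 234's by 105 (still > 49) to reach 1397.

2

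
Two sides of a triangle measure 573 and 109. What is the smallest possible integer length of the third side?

465

The third side must exceed |573 − 109| = 464.
The smallest integer above 464 is 465.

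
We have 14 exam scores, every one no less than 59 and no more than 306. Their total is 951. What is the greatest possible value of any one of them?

184

To make one score as large as possible, make the other 13 as small as possible.
The other 13 contribute at least 13 × 59 = 767, leaving at most 951 − 767 = 184.
Since 184 ≤ 306, this is achievable: one at 184 and 13 at 59.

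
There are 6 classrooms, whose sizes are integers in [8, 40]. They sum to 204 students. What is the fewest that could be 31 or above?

Suppose at most 6 − j of them reach 31; then j values are ≤ 30 and the rest ≤ 40.
The total is then ≤ 30·j + 40·(6 − j) = 240 − 10j. For this to be ≥ 204 we need j ≤ 3, so at least 6 − 3 = 3 must reach 31.
Exactly 3 works: 3 values at 40 and 3 at 30 total 210; lower one of the high values by 6 (still ≥ 31) to hit 204.

3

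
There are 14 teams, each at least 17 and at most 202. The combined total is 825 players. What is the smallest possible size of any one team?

Minimizing one value means maximizing the remaining 13.
The other 13 can take up 13 × 202 = 2626 ≥ 825 − 17, so one team can sit at its floor of 17.
Achievable: one at 17 and the other 13 totalling 808, which fits since 13 × 17 ≤ 808 ≤ 13 × 202.

17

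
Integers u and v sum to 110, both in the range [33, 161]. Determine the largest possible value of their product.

uv = u(110 − u) is maximized when u is as near 110/2 as the bounds allow.
Taking u = 55 and v = 55 (both in [33, 161]) gives uv = 3025.

3025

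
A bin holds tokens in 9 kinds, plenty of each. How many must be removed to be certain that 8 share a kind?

In the worst case you draw 7 of each of the 9 kinds: 9 × 7 = 63.
One more forces 8 of some kind, so 63 + 1 = 64.

64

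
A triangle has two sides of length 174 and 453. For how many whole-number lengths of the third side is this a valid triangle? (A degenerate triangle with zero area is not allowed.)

The triangle inequality gives |174 − 453| < c < 174 + 453, i.e. 279 < c < 627.
So c can be any integer from 280 to 626: 347 values.

347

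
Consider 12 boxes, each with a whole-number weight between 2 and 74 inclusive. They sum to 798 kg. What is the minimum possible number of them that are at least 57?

7

If only k of them are at least 57, the other 12 − k are at most 56, so the total is at most k·74 + (12 − k)·56.
This must reach 798, so k·74 + (12 − k)·56 ≥ 798, giving k ≥ 7.
Exactly 7 works: 7 values at 74 and 5 at 56 total 798.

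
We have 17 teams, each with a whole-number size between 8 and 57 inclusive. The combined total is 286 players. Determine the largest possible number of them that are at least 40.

If k of the values are ≥ 40, the total is ≥ 40k + 8(17 − k).
Setting 40k + 8(17 − k) ≤ 286 gives 32k ≤ 150, so k ≤ 4.
k = 4 is achieved by 4 values at 40 and 13 at 8, total 264; add 22 to one value (staying below 40) to reach 286.

4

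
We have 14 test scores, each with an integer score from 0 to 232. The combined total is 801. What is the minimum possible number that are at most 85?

5

If only k of them are at most 85, the other 14 − k are at least 86, so the total is at least (14 − k)·86 + k·0.
This is ≤ 801, so (14 − k)·86 + 0k ≤ 801, which gives k ≥ 5.
Exactly 5 works: 5 values at 0 and 9 at 86 total 774; raise one of the low values by 27 (still ≤ 85) to hit 801.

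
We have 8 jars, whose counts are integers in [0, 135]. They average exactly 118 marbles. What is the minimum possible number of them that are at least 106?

The total is 8 × 118 = 944.
Each value short of 106 is at most 105, costing at least 135 − 105 = 30 against the maximum total of 1080.
We can afford to lose at most 1080 − 944 = 136, so at most ⌊136/30⌋ = 4 fall short, and at least 4 are ≥ 106.
Exactly 4 works: 4 values at 135 and 4 at 105 total 960; lower one of the high values by 16 (still ≥ 106) to hit 944.

4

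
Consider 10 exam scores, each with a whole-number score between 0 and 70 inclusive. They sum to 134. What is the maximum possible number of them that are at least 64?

With k values at 64 or above and the rest at least 0, the sum is at least 0 + 64k.
Since the sum is 134, we need 64k ≤ 134, i.e. k ≤ 2.
k = 2 is achieved by 2 values at 64 and 8 at 0, total 128; add 6 to one value (staying below 64) to reach 134.

2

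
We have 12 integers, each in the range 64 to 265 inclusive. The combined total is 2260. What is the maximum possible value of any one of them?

To make one integer as large as possible, make the other 11 as small as possible.
The other 11 contribute at least 11 × 64 = 704, leaving at most 2260 − 704 = 1556.
But each integer is capped at 265, so the maximum is 265.
Achievable: one at 265 and the other 11 totalling 1995, which fits since 11 × 64 ≤ 1995 ≤ 11 × 265.

265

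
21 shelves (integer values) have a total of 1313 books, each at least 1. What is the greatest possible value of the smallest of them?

The 21 values sum to 1313, so their minimum is at most ⌊1313/21⌋ = 62.
Equality holds with 10 values of 62 and 11 values of 63.

62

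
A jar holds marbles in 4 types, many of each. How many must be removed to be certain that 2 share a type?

5

You could draw 1 of every type without reaching 2 of any — 4 in all.
One more forces 2 of some type, so 4 + 1 = 5.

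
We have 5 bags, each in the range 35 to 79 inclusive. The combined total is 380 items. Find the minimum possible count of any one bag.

To make one bag as small as possible, make the other 4 as large as possible.
The other 4 contribute at most 4 × 79 = 316, leaving at least 380 − 316 = 64.
Since 64 ≥ 35, this is achievable: one at 64 and 4 at 79.

64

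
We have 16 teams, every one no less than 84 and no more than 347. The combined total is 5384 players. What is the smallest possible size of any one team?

Minimizing one value means maximizing the remaining 15.
The other 15 contribute at most 15 × 347 = 5205, leaving at least 5384 − 5205 = 179.
Since 179 ≥ 84, this is achievable: one at 179 and 15 at 347.

179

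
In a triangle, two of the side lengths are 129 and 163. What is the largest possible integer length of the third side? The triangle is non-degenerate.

The third side must be less than 129 + 163 = 292.
The largest integer below 292 is 291.

291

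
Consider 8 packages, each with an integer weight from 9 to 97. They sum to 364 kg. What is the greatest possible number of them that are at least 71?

With k values at 71 or above and the rest at least 9, the sum is at least 72 + 62k.
Since the sum is 364, we need 62k ≤ 292, i.e. k ≤ 4.
k = 4 is achieved by 4 values at 71 and 4 at 9, total 320; add 44 to one value (staying below 71) to reach 364.

4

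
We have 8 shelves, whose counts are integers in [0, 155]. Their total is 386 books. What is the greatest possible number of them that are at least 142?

Suppose k of them are at least 142. Those contribute at least 142 each and the other 8 − k at least 0 each.
So the total is at least 142k + 0(8 − k) = 0 + 142k. This must be ≤ 386, giving k ≤ 2.
k = 2 is achieved by 2 values at 142 and 6 at 0, total 284; add 102 to one value (staying below 142) to reach 386.

2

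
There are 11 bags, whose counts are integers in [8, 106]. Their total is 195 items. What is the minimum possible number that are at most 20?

Each value above 20 is at least 21, contributing at least 21 − 8 = 13 above the floor 8.
The sum exceeds the floor total 88 by 107, so at most ⌊107/13⌋ = 8 exceed 20, and at least 3 are ≤ 20.
Exactly 3 works: 3 values at 8 and 8 at 21 total 192; raise one of the low values by 3 (still ≤ 20) to hit 195.

3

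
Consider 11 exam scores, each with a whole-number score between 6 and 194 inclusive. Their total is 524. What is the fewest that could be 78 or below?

5

If only k of them are at most 78, the other 11 − k are at least 79, so the total is at least (11 − k)·79 + k·6.
This is ≤ 524, so (11 − k)·79 + 6k ≤ 524, which gives k ≥ 5.
Exactly 5 works: 5 values at 6 and 6 at 79 total 504; raise one of the low values by 20 (still ≤ 78) to hit 524.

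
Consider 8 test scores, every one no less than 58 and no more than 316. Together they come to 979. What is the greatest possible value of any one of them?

Maximizing one value means minimizing the remaining 7.
The other 7 contribute at least 7 × 58 = 406, leaving at most 979 − 406 = 573.
But each score is capped at 316, so the maximum is 316.
Achievable: one at 316 and the other 7 totalling 663, which fits since 7 × 58 ≤ 663 ≤ 7 × 316.

316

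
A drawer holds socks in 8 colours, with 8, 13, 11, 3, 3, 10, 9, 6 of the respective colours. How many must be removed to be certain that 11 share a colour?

In the worst case you take as many as possible of each colour without reaching 11: 8 + 10 + 10 + 3 + 3 + 10 + 9 + 6 = 59.
The next one must give 11 of some colour, so 59 + 1 = 60.

60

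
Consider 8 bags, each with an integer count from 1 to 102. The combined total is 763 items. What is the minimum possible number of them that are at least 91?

4

Suppose at most 8 − j of them reach 91; then j values are ≤ 90 and the rest ≤ 102.
The total is then ≤ 90·j + 102·(8 − j) = 816 − 12j. For this to be ≥ 763 we need j ≤ 4, so at least 8 − 4 = 4 must reach 91.
Exactly 4 works: 4 values at 102 and 4 at 90 total 768; lower one of the high values by 5 (still ≥ 91) to hit 763.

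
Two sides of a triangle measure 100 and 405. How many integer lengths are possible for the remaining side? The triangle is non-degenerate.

199

The triangle inequality gives |100 − 405| < c < 100 + 405, i.e. 305 < c < 505.
So c can be any integer from 306 to 504: 199 values.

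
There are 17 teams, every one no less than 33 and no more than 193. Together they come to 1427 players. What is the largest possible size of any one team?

193

Maximizing one value means minimizing the remaining 16.
The other 16 contribute at least 16 × 33 = 528, leaving at most 1427 − 528 = 899.
But each team is capped at 193, so the maximum is 193.
Achievable: one at 193 and the other 16 totalling 1234, which fits since 16 × 33 ≤ 1234 ≤ 16 × 193.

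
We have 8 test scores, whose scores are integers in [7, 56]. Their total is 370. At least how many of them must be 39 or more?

Suppose at most 8 − j of them reach 39; then j values are ≤ 38 and the rest ≤ 56.
The total is then ≤ 38·j + 56·(8 − j) = 448 − 18j. For this to be ≥ 370 we need j ≤ 4, so at least 8 − 4 = 4 must reach 39.
Exactly 4 works: 4 values at 56 and 4 at 38 total 376; lower one of the high values by 6 (still ≥ 39) to hit 370.

4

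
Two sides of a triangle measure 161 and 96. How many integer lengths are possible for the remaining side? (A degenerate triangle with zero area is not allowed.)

The triangle inequality gives |161 − 96| < c < 161 + 96, i.e. 65 < c < 257.
So c can be any integer from 66 to 256: 191 values.

191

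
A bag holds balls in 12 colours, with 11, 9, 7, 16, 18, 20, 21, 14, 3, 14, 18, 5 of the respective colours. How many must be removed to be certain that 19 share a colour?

In the worst case you take as many as possible of each colour without reaching 19: 11 + 9 + 7 + 16 + 18 + 18 + 18 + 14 + 3 + 14 + 18 + 5 = 151.
The next one must give 19 of some colour, so 151 + 1 = 152.

152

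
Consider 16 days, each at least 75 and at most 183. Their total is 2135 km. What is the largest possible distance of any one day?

183

To make one day as large as possible, make the other 15 as small as possible.
The other 15 contribute at least 15 × 75 = 1125, leaving at most 2135 − 1125 = 1010.
But each day is capped at 183, so the maximum is 183.
Achievable: one at 183 and the other 15 totalling 1952, which fits since 15 × 75 ≤ 1952 ≤ 15 × 183.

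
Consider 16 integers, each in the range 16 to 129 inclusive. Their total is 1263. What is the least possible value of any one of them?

16

To make one integer as small as possible, make the other 15 as large as possible.
The other 15 can take up 15 × 129 = 1935 ≥ 1263 − 16, so one integer can sit at its floor of 16.
Achievable: one at 16 and the other 15 totalling 1247, which fits since 15 × 16 ≤ 1247 ≤ 15 × 129.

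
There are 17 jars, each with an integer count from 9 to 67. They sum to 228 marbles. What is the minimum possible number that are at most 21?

Each value above 21 is at least 22, contributing at least 22 − 9 = 13 above the floor 9.
The sum exceeds the floor total 153 by 75, so at most ⌊75/13⌋ = 5 exceed 21, and at least 12 are ≤ 21.
Exactly 12 works: 12 values at 9 and 5 at 22 total 218; raise one of the low values by 10 (still ≤ 21) to hit 228.

12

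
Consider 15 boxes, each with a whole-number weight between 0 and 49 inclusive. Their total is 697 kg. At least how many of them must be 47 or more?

3

If only k of them are at least 47, the other 15 − k are at most 46, so the total is at most k·49 + (15 − k)·46.
This must reach 697, so k·49 + (15 − k)·46 ≥ 697, giving k ≥ 3.
Exactly 3 works: 3 values at 49 and 12 at 46 total 699; lower one of the high values by 2 (still ≥ 47) to hit 697.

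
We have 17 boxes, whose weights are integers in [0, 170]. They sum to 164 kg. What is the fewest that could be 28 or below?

Let j be the number exceeding 28. Then the total is ≥ 29·j + 0·(17 − j) = 0 + 29j.
So 29j ≤ 164 and j ≤ 5; hence at least 17 − 5 = 12 are ≤ 28.
Exactly 12 works: 12 values at 0 and 5 at 29 total 145; raise one of the low values by 19 (still ≤ 28) to hit 164.

12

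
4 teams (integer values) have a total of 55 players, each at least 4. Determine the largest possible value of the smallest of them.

13

The average is 55/4 < 14, so some value is ≤ 13.
Achievable: 1 of them at 13 and 3 at 14 total 55.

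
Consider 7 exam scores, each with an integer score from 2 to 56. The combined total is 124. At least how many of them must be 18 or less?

1

Each value above 18 is at least 19, contributing at least 19 − 2 = 17 above the floor 2.
The sum exceeds the floor total 14 by 110, so at most ⌊110/17⌋ = 6 exceed 18, and at least 1 are ≤ 18.
Exactly 1 works: 1 value at 2 and 6 at 19 total 116; raise one of the low values by 8 (still ≤ 18) to hit 124.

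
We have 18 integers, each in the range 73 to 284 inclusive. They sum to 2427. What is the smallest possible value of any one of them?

73

To make one integer as small as possible, make the other 17 as large as possible.
The other 17 can take up 17 × 284 = 4828 ≥ 2427 − 73, so one integer can sit at its floor of 73.
Achievable: one at 73 and the other 17 totalling 2354, which fits since 17 × 73 ≤ 2354 ≤ 17 × 284.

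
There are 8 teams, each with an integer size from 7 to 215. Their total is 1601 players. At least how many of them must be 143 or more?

Suppose at most 8 − j of them reach 143; then j values are ≤ 142 and the rest ≤ 215.
The total is then ≤ 142·j + 215·(8 − j) = 1720 − 73j. For this to be ≥ 1601 we need j ≤ 1, so at least 8 − 1 = 7 must reach 143.
Exactly 7 works: 7 values at 215 and 1 at 142 total 1647; lower one of the high values by 46 (still ≥ 143) to hit 1601.

7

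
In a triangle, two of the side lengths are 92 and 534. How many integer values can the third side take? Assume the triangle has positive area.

183

The triangle inequality gives |92 − 534| < c < 92 + 534, i.e. 442 < c < 626.
So c can be any integer from 443 to 625: 183 values.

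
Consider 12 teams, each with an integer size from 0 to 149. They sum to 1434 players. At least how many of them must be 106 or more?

4

Each value short of 106 is at most 105, costing at least 149 − 105 = 44 against the maximum total of 1788.
We can afford to lose at most 1788 − 1434 = 354, so at most ⌊354/44⌋ = 8 fall short, and at least 4 are ≥ 106.
Exactly 4 works: 4 values at 149 and 8 at 105 total 1436; lower one of the high values by 2 (still ≥ 106) to hit 1434.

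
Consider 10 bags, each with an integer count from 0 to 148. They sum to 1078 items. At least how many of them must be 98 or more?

Suppose at most 10 − j of them reach 98; then j values are ≤ 97 and the rest ≤ 148.
The total is then ≤ 97·j + 148·(10 − j) = 1480 − 51j. For this to be ≥ 1078 we need j ≤ 7, so at least 10 − 7 = 3 must reach 98.
Exactly 3 works: 3 values at 148 and 7 at 97 total 1123; lower one of the high values by 45 (still ≥ 98) to hit 1078.

3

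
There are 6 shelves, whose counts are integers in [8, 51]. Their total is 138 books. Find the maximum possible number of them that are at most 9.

Each value at 9 or below falls at least 51 − 9 = 42 short of the ceiling 51.
The ceiling total is 6 × 51 = 306, and we need 138, so at most ⌊(306 − 138)/42⌋ = 4 can be that low.
k = 4 is achieved by 4 values at 9 and 2 at 51, total 138.

4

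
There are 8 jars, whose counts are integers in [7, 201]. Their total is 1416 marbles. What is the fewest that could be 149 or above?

5

If only k of them are at least 149, the other 8 − k are at most 148, so the total is at most k·201 + (8 − k)·148.
This must reach 1416, so k·201 + (8 − k)·148 ≥ 1416, giving k ≥ 5.
Exactly 5 works: 5 values at 201 and 3 at 148 total 1449; lower one of the high values by 33 (still ≥ 149) to hit 1416.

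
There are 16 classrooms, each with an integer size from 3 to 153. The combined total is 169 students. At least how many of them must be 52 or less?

If only k of them are at most 52, the other 16 − k are at least 53, so the total is at least (16 − k)·53 + k·3.
This is ≤ 169, so (16 − k)·53 + 3k ≤ 169, which gives k ≥ 14.
Exactly 14 works: 14 values at 3 and 2 at 53 total 148; raise one of the low values by 21 (still ≤ 52) to hit 169.

14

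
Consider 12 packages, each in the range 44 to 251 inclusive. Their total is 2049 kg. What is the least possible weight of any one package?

44

Minimizing one value means maximizing the remaining 11.
The other 11 can take up 11 × 251 = 2761 ≥ 2049 − 44, so one package can sit at its floor of 44.
Achievable: one at 44 and the other 11 totalling 2005, which fits since 11 × 44 ≤ 2005 ≤ 11 × 251.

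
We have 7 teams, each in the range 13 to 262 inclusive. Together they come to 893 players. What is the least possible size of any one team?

To make one team as small as possible, make the other 6 as large as possible.
The other 6 can take up 6 × 262 = 1572 ≥ 893 − 13, so one team can sit at its floor of 13.
Achievable: one at 13 and the other 6 totalling 880, which fits since 6 × 13 ≤ 880 ≤ 6 × 262.

13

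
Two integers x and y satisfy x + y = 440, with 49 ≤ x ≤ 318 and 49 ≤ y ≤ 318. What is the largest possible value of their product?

xy = x(440 − x) is maximized when x is as near 440/2 as the bounds allow.
Taking x = 220 and y = 220 (both in [49, 318]) gives xy = 48400.

48400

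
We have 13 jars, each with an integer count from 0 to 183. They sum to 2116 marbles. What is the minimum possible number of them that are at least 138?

8

Suppose at most 13 − j of them reach 138; then j values are ≤ 137 and the rest ≤ 183.
The total is then ≤ 137·j + 183·(13 − j) = 2379 − 46j. For this to be ≥ 2116 we need j ≤ 5, so at least 13 − 5 = 8 must reach 138.
Exactly 8 works: 8 values at 183 and 5 at 137 total 2149; lower one of the high values by 33 (still ≥ 138) to hit 2116.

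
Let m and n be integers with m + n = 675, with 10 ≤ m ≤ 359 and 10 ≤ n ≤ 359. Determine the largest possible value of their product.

For a fixed sum, the product mn is largest when m and n are as close as possible.
Taking m = 337 and n = 338 (both in [10, 359]) gives mn = 113906.

113906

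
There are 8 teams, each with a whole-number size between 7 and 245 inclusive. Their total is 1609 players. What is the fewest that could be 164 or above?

4

If only k of them are at least 164, the other 8 − k are at most 163, so the total is at most k·245 + (8 − k)·163.
This must reach 1609, so k·245 + (8 − k)·163 ≥ 1609, giving k ≥ 4.
Exactly 4 works: 4 values at 245 and 4 at 163 total 1632; lower one of the high values by 23 (still ≥ 164) to hit 1609.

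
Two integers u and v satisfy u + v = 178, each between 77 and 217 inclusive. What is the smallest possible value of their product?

7777

Since u + v is fixed, pushing one of them to its bound minimizes the product.
At the endpoint u = 77, v = 178 − 77 = 101, so uv = 77 × 101 = 7777.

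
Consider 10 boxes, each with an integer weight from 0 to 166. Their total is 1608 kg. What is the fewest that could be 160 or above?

3

Each value short of 160 is at most 159, costing at least 166 − 159 = 7 against the maximum total of 1660.
We can afford to lose at most 1660 − 1608 = 52, so at most ⌊52/7⌋ = 7 fall short, and at least 3 are ≥ 160.
Exactly 3 works: 3 values at 166 and 7 at 159 total 1611; lower one of the high values by 3 (still ≥ 160) to hit 1608.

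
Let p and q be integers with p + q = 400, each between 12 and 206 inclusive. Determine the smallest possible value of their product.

pq = p(400 − p) is concave in p, so over [194, 206] it is minimized at an endpoint.
At the endpoint p = 194, q = 400 − 194 = 206, so pq = 194 × 206 = 39964.

39964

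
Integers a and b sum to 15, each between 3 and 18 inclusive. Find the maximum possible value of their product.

56

With a + b fixed, ab peaks when the two are closest together.
Taking a = 7 and b = 8 (both in [3, 18]) gives ab = 56.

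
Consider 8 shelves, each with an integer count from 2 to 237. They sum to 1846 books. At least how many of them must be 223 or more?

5

Suppose at most 8 − j of them reach 223; then j values are ≤ 222 and the rest ≤ 237.
The total is then ≤ 222·j + 237·(8 − j) = 1896 − 15j. For this to be ≥ 1846 we need j ≤ 3, so at least 8 − 3 = 5 must reach 223.
Exactly 5 works: 5 values at 237 and 3 at 222 total 1851; lower one of the high values by 5 (still ≥ 223) to hit 1846.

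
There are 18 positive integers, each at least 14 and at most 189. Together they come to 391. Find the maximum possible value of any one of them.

153

Maximizing one value means minimizing the remaining 17.
The other 17 contribute at least 17 × 14 = 238, leaving at most 391 − 238 = 153.
Since 153 ≤ 189, this is achievable: one at 153 and 17 at 14.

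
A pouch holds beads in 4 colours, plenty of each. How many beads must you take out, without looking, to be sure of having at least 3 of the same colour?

In the worst case you draw 2 of each of the 4 colours: 4 × 2 = 8.
One more forces 3 of some colour, so 8 + 1 = 9.

9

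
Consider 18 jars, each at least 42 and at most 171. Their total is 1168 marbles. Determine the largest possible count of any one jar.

Maximizing one value means minimizing the remaining 17.
The other 17 contribute at least 17 × 42 = 714, leaving at most 1168 − 714 = 454.
But each jar is capped at 171, so the maximum is 171.
Achievable: one at 171 and the other 17 totalling 997, which fits since 17 × 42 ≤ 997 ≤ 17 × 171.

171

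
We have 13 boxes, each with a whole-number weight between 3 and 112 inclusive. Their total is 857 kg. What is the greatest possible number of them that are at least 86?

If k of the values are ≥ 86, the total is ≥ 86k + 3(13 − k).
Setting 86k + 3(13 − k) ≤ 857 gives 83k ≤ 818, so k ≤ 9.
k = 9 is achieved by 9 values at 86 and 4 at 3, total 786; add 71 to one value (staying below 86) to reach 857.

9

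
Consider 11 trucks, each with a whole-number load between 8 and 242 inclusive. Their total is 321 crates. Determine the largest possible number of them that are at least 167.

1

With k values at 167 or above and the rest at least 8, the sum is at least 88 + 159k.
Since the sum is 321, we need 159k ≤ 233, i.e. k ≤ 1.
k = 1 is achieved by 1 value at 167 and 10 at 8, total 247; add 74 to one value (staying below 167) to reach 321.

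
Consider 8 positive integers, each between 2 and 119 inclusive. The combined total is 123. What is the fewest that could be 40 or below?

6

Let j be the number exceeding 40. Then the total is ≥ 41·j + 2·(8 − j) = 16 + 39j.
So 39j ≤ 107 and j ≤ 2; hence at least 8 − 2 = 6 are ≤ 40.
Exactly 6 works: 6 values at 2 and 2 at 41 total 94; raise one of the low values by 29 (still ≤ 40) to hit 123.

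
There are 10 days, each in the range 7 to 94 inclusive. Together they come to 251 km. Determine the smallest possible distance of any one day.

7

To make one day as small as possible, make the other 9 as large as possible.
The other 9 can take up 9 × 94 = 846 ≥ 251 − 7, so one day can sit at its floor of 7.
Achievable: one at 7 and the other 9 totalling 244, which fits since 9 × 7 ≤ 244 ≤ 9 × 94.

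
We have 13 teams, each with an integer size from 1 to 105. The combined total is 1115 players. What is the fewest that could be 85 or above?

If only k of them are at least 85, the other 13 − k are at most 84, so the total is at most k·105 + (13 − k)·84.
This must reach 1115, so k·105 + (13 − k)·84 ≥ 1115, giving k ≥ 2.
Exactly 2 works: 2 values at 105 and 11 at 84 total 1134; lower one of the high values by 19 (still ≥ 85) to hit 1115.

2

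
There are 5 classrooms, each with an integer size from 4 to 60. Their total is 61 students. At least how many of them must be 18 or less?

If only k of them are at most 18, the other 5 − k are at least 19, so the total is at least (5 − k)·19 + k·4.
This is ≤ 61, so (5 − k)·19 + 4k ≤ 61, which gives k ≥ 3.
Exactly 3 works: 3 values at 4 and 2 at 19 total 50; raise one of the low values by 11 (still ≤ 18) to hit 61.

3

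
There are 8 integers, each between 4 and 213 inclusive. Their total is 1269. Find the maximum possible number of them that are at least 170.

7

With k values at 170 or above and the rest at least 4, the sum is at least 32 + 166k.
Since the sum is 1269, we need 166k ≤ 1237, i.e. k ≤ 7.
k = 7 is achieved by 7 values at 170 and 1 at 4, total 1194; add 75 to one value (staying below 170) to reach 1269.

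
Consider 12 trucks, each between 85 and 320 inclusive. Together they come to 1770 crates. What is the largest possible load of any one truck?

320

To make one truck as large as possible, make the other 11 as small as possible.
The other 11 contribute at least 11 × 85 = 935, leaving at most 1770 − 935 = 835.
But each truck is capped at 320, so the maximum is 320.
Achievable: one at 320 and the other 11 totalling 1450, which fits since 11 × 85 ≤ 1450 ≤ 11 × 320.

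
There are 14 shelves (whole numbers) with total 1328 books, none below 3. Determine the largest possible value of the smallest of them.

The 14 values sum to 1328, so their minimum is at most ⌊1328/14⌋ = 94.
Equality holds with 2 values of 94 and 12 values of 95.

94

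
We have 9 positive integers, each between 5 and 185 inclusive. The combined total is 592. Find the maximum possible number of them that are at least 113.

5

With k values at 113 or above and the rest at least 5, the sum is at least 45 + 108k.
Since the sum is 592, we need 108k ≤ 547, i.e. k ≤ 5.
k = 5 is achieved by 5 values at 113 and 4 at 5, total 585; add 7 to one value (staying below 113) to reach 592.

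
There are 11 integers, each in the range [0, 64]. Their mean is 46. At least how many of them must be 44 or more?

The total is 11 × 46 = 506.
If only k of them are at least 44, the other 11 − k are at most 43, so the total is at most k·64 + (11 − k)·43.
This must reach 506, so k·64 + (11 − k)·43 ≥ 506, giving k ≥ 2.
Exactly 2 works: 2 values at 64 and 9 at 43 total 515; lower one of the high values by 9 (still ≥ 44) to hit 506.

2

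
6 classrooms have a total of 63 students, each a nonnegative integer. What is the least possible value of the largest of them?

Some value must be at least ⌈63/6⌉ = 11, since 6 × 10 = 60 < 63.
Achievable: 3 of them at 11 and 3 at 10 total 63.

11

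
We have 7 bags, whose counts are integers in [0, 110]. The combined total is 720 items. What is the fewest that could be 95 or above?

Each value short of 95 is at most 94, costing at least 110 − 94 = 16 against the maximum total of 770.
We can afford to lose at most 770 − 720 = 50, so at most ⌊50/16⌋ = 3 fall short, and at least 4 are ≥ 95.
Exactly 4 works: 4 values at 110 and 3 at 94 total 722; lower one of the high values by 2 (still ≥ 95) to hit 720.

4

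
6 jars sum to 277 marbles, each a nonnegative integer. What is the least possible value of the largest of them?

47

The 6 values sum to 277, so their maximum is at least ⌈277/6⌉ = 47.
Equality holds with 1 value of 47 and 5 values of 46.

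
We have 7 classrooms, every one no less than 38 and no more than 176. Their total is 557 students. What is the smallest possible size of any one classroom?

Minimizing one value means maximizing the remaining 6.
The other 6 can take up 6 × 176 = 1056 ≥ 557 − 38, so one classroom can sit at its floor of 38.
Achievable: one at 38 and the other 6 totalling 519, which fits since 6 × 38 ≤ 519 ≤ 6 × 176.

38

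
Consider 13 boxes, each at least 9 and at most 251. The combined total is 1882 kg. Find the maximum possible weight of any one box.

251

To make one box as large as possible, make the other 12 as small as possible.
The other 12 contribute at least 12 × 9 = 108, leaving at most 1882 − 108 = 1774.
But each box is capped at 251, so the maximum is 251.
Achievable: one at 251 and the other 12 totalling 1631, which fits since 12 × 9 ≤ 1631 ≤ 12 × 251.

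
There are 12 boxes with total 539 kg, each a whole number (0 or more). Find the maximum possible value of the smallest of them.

The average is 539/12 < 45, so some value is ≤ 44.
Achievable: 1 of them at 44 and 11 at 45 total 539.

44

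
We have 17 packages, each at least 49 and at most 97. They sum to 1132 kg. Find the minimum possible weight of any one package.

Minimizing one value means maximizing the remaining 16.
The other 16 can take up 16 × 97 = 1552 ≥ 1132 − 49, so one package can sit at its floor of 49.
Achievable: one at 49 and the other 16 totalling 1083, which fits since 16 × 49 ≤ 1083 ≤ 16 × 97.

49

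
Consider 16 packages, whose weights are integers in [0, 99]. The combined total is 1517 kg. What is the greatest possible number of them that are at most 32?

1

Suppose k of them are at most 32. Those contribute at most 32 each and the rest at most 99 each.
So the total is at most 32k + 99(16 − k) = 1584 − 67k. This must still be ≥ 1517, so k ≤ 1.
k = 1 is achieved by 1 value at 32 and 15 at 99, total 1517.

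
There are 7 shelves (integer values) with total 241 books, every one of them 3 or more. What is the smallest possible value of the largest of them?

35

The average is 241/7 > 34, so not all 7 can be 34 or less; the largest is ≥ 35.
Taking 4 copies of 34 and 3 copies of 35 gives exactly 241, so 35 is attained.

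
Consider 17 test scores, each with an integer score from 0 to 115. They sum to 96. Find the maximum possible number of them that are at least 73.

1

If k of the values are ≥ 73, the total is ≥ 73k + 0(17 − k).
Setting 73k + 0(17 − k) ≤ 96 gives 73k ≤ 96, so k ≤ 1.
k = 1 is achieved by 1 value at 73 and 16 at 0, total 73; add 23 to one value (staying below 73) to reach 96.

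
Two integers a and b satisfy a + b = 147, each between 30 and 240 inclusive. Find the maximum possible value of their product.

5402

ab = a(147 − a) is maximized when a is as near 147/2 as the bounds allow.
Taking a = 73 and b = 74 (both in [30, 240]) gives ab = 5402.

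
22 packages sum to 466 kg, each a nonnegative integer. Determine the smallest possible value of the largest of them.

22

If every one of the 22 were at most 21, the total would be at most 22 × 21 = 462 < 466.
Taking 18 copies of 21 and 4 copies of 22 gives exactly 466, so 22 is attained.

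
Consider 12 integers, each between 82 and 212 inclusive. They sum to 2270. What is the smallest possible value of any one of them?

82

Minimizing one value means maximizing the remaining 11.
The other 11 can take up 11 × 212 = 2332 ≥ 2270 − 82, so one integer can sit at its floor of 82.
Achievable: one at 82 and the other 11 totalling 2188, which fits since 11 × 82 ≤ 2188 ≤ 11 × 212.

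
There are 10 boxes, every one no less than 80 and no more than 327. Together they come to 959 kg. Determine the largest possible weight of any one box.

239

To make one box as large as possible, make the other 9 as small as possible.
The other 9 contribute at least 9 × 80 = 720, leaving at most 959 − 720 = 239.
Since 239 ≤ 327, this is achievable: one at 239 and 9 at 80.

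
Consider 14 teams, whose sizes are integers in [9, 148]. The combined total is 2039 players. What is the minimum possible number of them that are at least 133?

12

If only k of them are at least 133, the other 14 − k are at most 132, so the total is at most k·148 + (14 − k)·132.
This must reach 2039, so k·148 + (14 − k)·132 ≥ 2039, giving k ≥ 12.
Exactly 12 works: 12 values at 148 and 2 at 132 total 2040; lower one of the high values by 1 (still ≥ 133) to hit 2039.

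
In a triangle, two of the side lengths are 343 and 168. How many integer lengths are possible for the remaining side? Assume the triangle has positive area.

335

The triangle inequality gives |343 − 168| < c < 343 + 168, i.e. 175 < c < 511.
So c can be any integer from 176 to 510: 335 values.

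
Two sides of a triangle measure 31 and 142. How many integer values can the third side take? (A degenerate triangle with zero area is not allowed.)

The triangle inequality gives |31 − 142| < c < 31 + 142, i.e. 111 < c < 173.
So c can be any integer from 112 to 172: 61 values.

61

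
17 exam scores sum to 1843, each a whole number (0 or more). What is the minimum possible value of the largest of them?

If every one of the 17 were at most 108, the total would be at most 17 × 108 = 1836 < 1843.
Taking 10 copies of 108 and 7 copies of 109 gives exactly 1843, so 109 is attained.

109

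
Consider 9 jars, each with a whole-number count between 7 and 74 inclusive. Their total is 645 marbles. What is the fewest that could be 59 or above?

If only k of them are at least 59, the other 9 − k are at most 58, so the total is at most k·74 + (9 − k)·58.
This must reach 645, so k·74 + (9 − k)·58 ≥ 645, giving k ≥ 8.
Exactly 8 works: 8 values at 74 and 1 at 58 total 650; lower one of the high values by 5 (still ≥ 59) to hit 645.

8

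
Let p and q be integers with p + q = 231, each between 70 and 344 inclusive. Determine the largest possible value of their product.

13340

With p + q fixed, pq peaks when the two are closest together.
Taking p = 115 and q = 116 (both in [70, 344]) gives pq = 13340.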